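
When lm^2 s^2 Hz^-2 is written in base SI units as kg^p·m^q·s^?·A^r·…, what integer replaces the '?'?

4

lm = cd.
So lm² = cd².
Hz = s⁻¹.
So Hz⁻² = s².
Combining: lm²·s²·Hz⁻² = cd² · s² · s² = s⁴·cd².
The exponent of s is 4.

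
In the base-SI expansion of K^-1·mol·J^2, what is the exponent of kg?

J = kg·m²·s⁻².
So J² = kg²·m⁴·s⁻⁴.
Combining: K⁻¹·mol·J² = K⁻¹ · mol · (kg²·m⁴·s⁻⁴) = kg²·m⁴·s⁻⁴·K⁻¹·mol.
The exponent of kg is 2.

2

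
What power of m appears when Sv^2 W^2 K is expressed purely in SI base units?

Sv = J/kg (equivalent dose = energy per mass),
    = m²·s⁻².
So Sv² = m⁴·s⁻⁴.
W = J/s (power = energy per time),
    = kg·m²·s⁻³.
So W² = kg²·m⁴·s⁻⁶.
Combining: Sv²·W²·K = (m⁴·s⁻⁴) · (kg²·m⁴·s⁻⁶) · K = kg²·m⁸·s⁻¹⁰·K.
The exponent of m is 8.

8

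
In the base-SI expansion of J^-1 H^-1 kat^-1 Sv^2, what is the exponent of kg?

-2

J = N·m (work = force × distance),
    = kg·m²·s⁻².
So J⁻¹ = kg⁻¹·m⁻²·s².
H = Wb/A (inductance = flux per current),
    = kg·m²·s⁻²·A⁻².
So H⁻¹ = kg⁻¹·m⁻²·s²·A².
kat = mol/s = s⁻¹·mol (catalytic activity).
So kat⁻¹ = s·mol⁻¹.
Sv = J/kg (equivalent dose = energy per mass),
    = m²·s⁻².
So Sv² = m⁴·s⁻⁴.
Combining: J⁻¹·H⁻¹·kat⁻¹·Sv² = (kg⁻¹·m⁻²·s²) · (kg⁻¹·m⁻²·s²·A²) · (s·mol⁻¹) · (m⁴·s⁻⁴) = kg⁻²·s·A²·mol⁻¹.
The exponent of kg is -2.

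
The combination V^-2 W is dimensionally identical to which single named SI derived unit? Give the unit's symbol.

V = W/A (potential = power per current),
    = kg·m²·s⁻³·A⁻¹.
So V⁻² = kg⁻²·m⁻⁴·s⁶·A².
W = J/s (power = energy per time),
    = kg·m²·s⁻³.
Combining: V⁻²·W = (kg⁻²·m⁻⁴·s⁶·A²) · (kg·m²·s⁻³) = kg⁻¹·m⁻²·s³·A².
kg⁻¹·m⁻²·s³·A² is the base-SI form of the siemens.

S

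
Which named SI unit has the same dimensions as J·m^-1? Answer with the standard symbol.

J = kg·m²·s⁻².
Combining: J·m⁻¹ = (kg·m²·s⁻²) · m⁻¹ = kg·m·s⁻².
kg·m·s⁻² is the base-SI form of the newton.

N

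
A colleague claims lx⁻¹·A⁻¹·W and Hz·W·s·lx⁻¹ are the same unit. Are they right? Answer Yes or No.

Left side:
  lx = lm/m² (illuminance = luminous flux per area),
      = m⁻²·cd.
  So lx⁻¹ = m²·cd⁻¹.
  W = J/s (power = energy per time),
      = kg·m²·s⁻³.
  Combining: lx⁻¹·A⁻¹·W = (m²·cd⁻¹) · A⁻¹ · (kg·m²·s⁻³) = kg·m⁴·s⁻³·A⁻¹·cd⁻¹.
Right side:
  Hz = 1/s = s⁻¹ (frequency is cycles per second).
  W = J/s (power = energy per time),
      = kg·m²·s⁻³.
  lx = lm/m² (illuminance = luminous flux per area),
      = m⁻²·cd.
  So lx⁻¹ = m²·cd⁻¹.
  Combining: Hz·W·s·lx⁻¹ = s⁻¹ · (kg·m²·s⁻³) · s · (m²·cd⁻¹) = kg·m⁴·s⁻³·cd⁻¹.
Left is kg·m⁴·s⁻³·A⁻¹·cd⁻¹; right is kg·m⁴·s⁻³·cd⁻¹ — different.

No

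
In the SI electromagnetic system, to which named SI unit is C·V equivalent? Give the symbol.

C = s·A.
V = kg·m²·s⁻³·A⁻¹.
Combining: C·V = (s·A) · (kg·m²·s⁻³·A⁻¹) = kg·m²·s⁻².
kg·m²·s⁻² is the base-SI form of the joule.

J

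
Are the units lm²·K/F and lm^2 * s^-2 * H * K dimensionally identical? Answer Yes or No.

Yes

Left side:
  lm = cd·sr = cd (luminous flux; sr is dimensionless).
  So lm² = cd².
  F = C/V (capacitance = charge per voltage),
      = A·s/(kg·m²·s⁻³·A⁻¹) (substituting C and V),
      = kg⁻¹·m⁻²·s⁴·A².
  So F⁻¹ = kg·m²·s⁻⁴·A⁻².
  Combining: lm²·F⁻¹·K = cd² · (kg·m²·s⁻⁴·A⁻²) · K = kg·m²·s⁻⁴·A⁻²·K·cd².
Right side:
  lm = cd·sr = cd (luminous flux; sr is dimensionless).
  So lm² = cd².
  H = Wb/A (inductance = flux per current),
      = kg·m²·s⁻²·A⁻².
  Combining: lm²·s⁻²·H·K = cd² · s⁻² · (kg·m²·s⁻²·A⁻²) · K = kg·m²·s⁻⁴·A⁻²·K·cd².
Both reduce to kg·m²·s⁻⁴·A⁻²·K·cd².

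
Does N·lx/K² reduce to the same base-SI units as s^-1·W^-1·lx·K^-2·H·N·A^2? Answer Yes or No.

Left side:
  N = kg·m/s² = kg·m·s⁻² (force = mass × acceleration).
  lx = lm/m² (illuminance = luminous flux per area),
      = m⁻²·cd.
  Combining: K⁻²·N·lx = K⁻² · (kg·m·s⁻²) · (m⁻²·cd) = kg·m⁻¹·s⁻²·K⁻²·cd.
Right side:
  W = J/s (power = energy per time),
      = kg·m²·s⁻³.
  So W⁻¹ = kg⁻¹·m⁻²·s³.
  lx = lm/m² (illuminance = luminous flux per area),
      = m⁻²·cd.
  H = Wb/A (inductance = flux per current),
      = kg·m²·s⁻²·A⁻².
  N = kg·m/s² = kg·m·s⁻² (force = mass × acceleration).
  Combining: s⁻¹·W⁻¹·lx·K⁻²·H·N·A² = s⁻¹ · (kg⁻¹·m⁻²·s³) · (m⁻²·cd) · K⁻² · (kg·m²·s⁻²·A⁻²) · (kg·m·s⁻²) · A² = kg·m⁻¹·s⁻²·K⁻²·cd.
Both reduce to kg·m⁻¹·s⁻²·K⁻²·cd.

Yes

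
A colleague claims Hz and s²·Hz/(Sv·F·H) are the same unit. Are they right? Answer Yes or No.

Left side:
  Hz = 1/s = s⁻¹ (frequency is cycles per second).
Right side:
  Sv = J/kg (equivalent dose = energy per mass),
      = m²·s⁻².
  So Sv⁻¹ = m⁻²·s².
  Hz = 1/s = s⁻¹ (frequency is cycles per second).
  F = C/V (capacitance = charge per voltage),
      = A·s/(kg·m²·s⁻³·A⁻¹) (substituting C and V),
      = kg⁻¹·m⁻²·s⁴·A².
  So F⁻¹ = kg·m²·s⁻⁴·A⁻².
  H = Wb/A (inductance = flux per current),
      = kg·m²·s⁻²·A⁻².
  So H⁻¹ = kg⁻¹·m⁻²·s²·A².
  Combining: s²·Sv⁻¹·Hz·F⁻¹·H⁻¹ = s² · (m⁻²·s²) · s⁻¹ · (kg·m²·s⁻⁴·A⁻²) · (kg⁻¹·m⁻²·s²·A²) = m⁻²·s.
Left is s⁻¹; right is m⁻²·s — different.

No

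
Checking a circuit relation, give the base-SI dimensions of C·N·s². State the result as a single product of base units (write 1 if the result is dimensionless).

C = s·A.
N = kg·m·s⁻².
Combining: C·N·s² = (s·A) · (kg·m·s⁻²) · s² = kg·m·s·A.

kg·m·s·A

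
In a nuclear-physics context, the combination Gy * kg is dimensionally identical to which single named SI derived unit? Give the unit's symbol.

Gy = J/kg (absorbed dose = energy per mass),
    = m²·s⁻².
Combining: Gy·kg = (m²·s⁻²) · kg = kg·m²·s⁻².
kg·m²·s⁻² is the base-SI form of the joule.

J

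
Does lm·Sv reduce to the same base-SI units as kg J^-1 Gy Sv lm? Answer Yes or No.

Left side:
  lm = cd·sr = cd (luminous flux; sr is dimensionless).
  Sv = J/kg (equivalent dose = energy per mass),
      = m²·s⁻².
  Combining: lm·Sv = cd · (m²·s⁻²) = m²·s⁻²·cd.
Right side:
  J = kg·m²·s⁻².
  So J⁻¹ = kg⁻¹·m⁻²·s².
  Gy = m²·s⁻².
  Sv = m²·s⁻².
  lm = cd.
  Combining: kg·J⁻¹·Gy·Sv·lm = kg · (kg⁻¹·m⁻²·s²) · (m²·s⁻²) · (m²·s⁻²) · cd = m²·s⁻²·cd.
Both reduce to m²·s⁻²·cd.

Yes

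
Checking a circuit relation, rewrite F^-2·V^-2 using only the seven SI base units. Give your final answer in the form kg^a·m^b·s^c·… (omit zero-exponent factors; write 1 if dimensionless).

F = kg⁻¹·m⁻²·s⁴·A².
So F⁻² = kg²·m⁴·s⁻⁸·A⁻⁴.
V = kg·m²·s⁻³·A⁻¹.
So V⁻² = kg⁻²·m⁻⁴·s⁶·A².
Combining: F⁻²·V⁻² = (kg²·m⁴·s⁻⁸·A⁻⁴) · (kg⁻²·m⁻⁴·s⁶·A²) = s⁻²·A⁻².

s⁻²·A⁻²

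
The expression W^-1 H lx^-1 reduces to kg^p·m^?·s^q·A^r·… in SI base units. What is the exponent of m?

W = kg·m²·s⁻³.
So W⁻¹ = kg⁻¹·m⁻²·s³.
H = kg·m²·s⁻²·A⁻².
lx = m⁻²·cd.
So lx⁻¹ = m²·cd⁻¹.
Combining: W⁻¹·H·lx⁻¹ = (kg⁻¹·m⁻²·s³) · (kg·m²·s⁻²·A⁻²) · (m²·cd⁻¹) = m²·s·A⁻²·cd⁻¹.
The exponent of m is 2.

2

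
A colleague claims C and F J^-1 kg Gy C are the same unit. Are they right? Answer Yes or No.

Left side:
  C = A·s = s·A (charge = current × time).
Right side:
  F = kg⁻¹·m⁻²·s⁴·A².
  J = kg·m²·s⁻².
  So J⁻¹ = kg⁻¹·m⁻²·s².
  Gy = m²·s⁻².
  C = s·A.
  Combining: F·J⁻¹·kg·Gy·C = (kg⁻¹·m⁻²·s⁴·A²) · (kg⁻¹·m⁻²·s²) · kg · (m²·s⁻²) · (s·A) = kg⁻¹·m⁻²·s⁵·A³.
Left is s·A; right is kg⁻¹·m⁻²·s⁵·A³ — different.

No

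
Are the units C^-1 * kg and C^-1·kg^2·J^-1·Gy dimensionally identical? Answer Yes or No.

Left side:
  C = A·s = s·A (charge = current × time).
  So C⁻¹ = s⁻¹·A⁻¹.
  Combining: C⁻¹·kg = (s⁻¹·A⁻¹) · kg = kg·s⁻¹·A⁻¹.
Right side:
  C = s·A.
  So C⁻¹ = s⁻¹·A⁻¹.
  J = kg·m²·s⁻².
  So J⁻¹ = kg⁻¹·m⁻²·s².
  Gy = m²·s⁻².
  Combining: C⁻¹·kg²·J⁻¹·Gy = (s⁻¹·A⁻¹) · kg² · (kg⁻¹·m⁻²·s²) · (m²·s⁻²) = kg·s⁻¹·A⁻¹.
Both reduce to kg·s⁻¹·A⁻¹.

Yes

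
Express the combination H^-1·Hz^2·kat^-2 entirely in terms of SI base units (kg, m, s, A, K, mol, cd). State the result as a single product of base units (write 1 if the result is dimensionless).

kg⁻¹·m⁻²·s²·A²·mol⁻²

H = Wb/A (inductance = flux per current),
    = kg·m²·s⁻²·A⁻².
So H⁻¹ = kg⁻¹·m⁻²·s²·A².
Hz = 1/s = s⁻¹ (frequency is cycles per second).
So Hz² = s⁻².
kat = mol/s = s⁻¹·mol (catalytic activity).
So kat⁻² = s²·mol⁻².
Combining: H⁻¹·Hz²·kat⁻² = (kg⁻¹·m⁻²·s²·A²) · s⁻² · (s²·mol⁻²) = kg⁻¹·m⁻²·s²·A²·mol⁻².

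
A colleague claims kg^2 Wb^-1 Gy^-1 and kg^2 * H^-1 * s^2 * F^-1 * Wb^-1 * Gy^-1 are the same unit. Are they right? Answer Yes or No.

Left side:
  Wb = V·s (flux: a volt is a weber per second),
      = kg·m²·s⁻²·A⁻¹.
  So Wb⁻¹ = kg⁻¹·m⁻²·s²·A.
  Gy = J/kg (absorbed dose = energy per mass),
      = m²·s⁻².
  So Gy⁻¹ = m⁻²·s².
  Combining: kg²·Wb⁻¹·Gy⁻¹ = kg² · (kg⁻¹·m⁻²·s²·A) · (m⁻²·s²) = kg·m⁻⁴·s⁴·A.
Right side:
  H = kg·m²·s⁻²·A⁻².
  So H⁻¹ = kg⁻¹·m⁻²·s²·A².
  F = kg⁻¹·m⁻²·s⁴·A².
  So F⁻¹ = kg·m²·s⁻⁴·A⁻².
  Wb = kg·m²·s⁻²·A⁻¹.
  So Wb⁻¹ = kg⁻¹·m⁻²·s²·A.
  Gy = m²·s⁻².
  So Gy⁻¹ = m⁻²·s².
  Combining: kg²·H⁻¹·s²·F⁻¹·Wb⁻¹·Gy⁻¹ = kg² · (kg⁻¹·m⁻²·s²·A²) · s² · (kg·m²·s⁻⁴·A⁻²) · (kg⁻¹·m⁻²·s²·A) · (m⁻²·s²) = kg·m⁻⁴·s⁴·A.
Both reduce to kg·m⁻⁴·s⁴·A.

Yes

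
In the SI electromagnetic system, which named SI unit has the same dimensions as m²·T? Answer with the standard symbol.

Wb

T = Wb/m² (flux density = flux per area),
    = kg·s⁻²·A⁻¹.
Combining: m²·T = m² · (kg·s⁻²·A⁻¹) = kg·m²·s⁻²·A⁻¹.
kg·m²·s⁻²·A⁻¹ is the base-SI form of the weber.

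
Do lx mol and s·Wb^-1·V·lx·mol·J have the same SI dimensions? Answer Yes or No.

No

Left side:
  lx = lm/m² (illuminance = luminous flux per area),
      = m⁻²·cd.
  Combining: lx·mol = (m⁻²·cd) · mol = m⁻²·mol·cd.
Right side:
  Wb = V·s (flux: a volt is a weber per second),
      = kg·m²·s⁻²·A⁻¹.
  So Wb⁻¹ = kg⁻¹·m⁻²·s²·A.
  V = W/A (potential = power per current),
      = kg·m²·s⁻³·A⁻¹.
  lx = lm/m² (illuminance = luminous flux per area),
      = m⁻²·cd.
  J = N·m (work = force × distance),
      = kg·m²·s⁻².
  Combining: s·Wb⁻¹·V·lx·mol·J = s · (kg⁻¹·m⁻²·s²·A) · (kg·m²·s⁻³·A⁻¹) · (m⁻²·cd) · mol · (kg·m²·s⁻²) = kg·s⁻²·mol·cd.
Left is m⁻²·mol·cd; right is kg·s⁻²·mol·cd — different.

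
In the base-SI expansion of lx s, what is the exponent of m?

lx = lm/m² (illuminance = luminous flux per area),
    = m⁻²·cd.
Combining: lx·s = (m⁻²·cd) · s = m⁻²·s·cd.
The exponent of m is -2.

-2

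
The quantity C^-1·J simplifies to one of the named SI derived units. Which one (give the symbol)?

C = A·s = s·A (charge = current × time).
So C⁻¹ = s⁻¹·A⁻¹.
J = N·m (work = force × distance),
    = kg·m²·s⁻².
Combining: C⁻¹·J = (s⁻¹·A⁻¹) · (kg·m²·s⁻²) = kg·m²·s⁻³·A⁻¹.
kg·m²·s⁻³·A⁻¹ is the base-SI form of the volt.

V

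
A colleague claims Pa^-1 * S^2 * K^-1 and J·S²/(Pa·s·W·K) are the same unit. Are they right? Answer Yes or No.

Yes

Left side:
  Pa = N/m² (pressure = force per area),
      = kg·m⁻¹·s⁻².
  So Pa⁻¹ = kg⁻¹·m·s².
  S = 1/Ω (conductance is reciprocal resistance),
      = kg⁻¹·m⁻²·s³·A².
  So S² = kg⁻²·m⁻⁴·s⁶·A⁴.
  Combining: Pa⁻¹·S²·K⁻¹ = (kg⁻¹·m·s²) · (kg⁻²·m⁻⁴·s⁶·A⁴) · K⁻¹ = kg⁻³·m⁻³·s⁸·A⁴·K⁻¹.
Right side:
  Pa = N/m² (pressure = force per area),
      = kg·m⁻¹·s⁻².
  So Pa⁻¹ = kg⁻¹·m·s².
  W = J/s (power = energy per time),
      = kg·m²·s⁻³.
  So W⁻¹ = kg⁻¹·m⁻²·s³.
  J = N·m (work = force × distance),
      = kg·m²·s⁻².
  S = 1/Ω (conductance is reciprocal resistance),
      = kg⁻¹·m⁻²·s³·A².
  So S² = kg⁻²·m⁻⁴·s⁶·A⁴.
  Combining: Pa⁻¹·s⁻¹·W⁻¹·J·K⁻¹·S² = (kg⁻¹·m·s²) · s⁻¹ · (kg⁻¹·m⁻²·s³) · (kg·m²·s⁻²) · K⁻¹ · (kg⁻²·m⁻⁴·s⁶·A⁴) = kg⁻³·m⁻³·s⁸·A⁴·K⁻¹.
Both reduce to kg⁻³·m⁻³·s⁸·A⁴·K⁻¹.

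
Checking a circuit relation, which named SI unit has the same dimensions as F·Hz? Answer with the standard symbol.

S

F = C/V (capacitance = charge per voltage),
    = A·s/(kg·m²·s⁻³·A⁻¹) (substituting C and V),
    = kg⁻¹·m⁻²·s⁴·A².
Hz = 1/s = s⁻¹ (frequency is cycles per second).
Combining: F·Hz = (kg⁻¹·m⁻²·s⁴·A²) · s⁻¹ = kg⁻¹·m⁻²·s³·A².
kg⁻¹·m⁻²·s³·A² is the base-SI form of the siemens.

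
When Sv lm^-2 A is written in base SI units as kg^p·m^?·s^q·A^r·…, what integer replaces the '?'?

2

Sv = J/kg (equivalent dose = energy per mass),
    = m²·s⁻².
lm = cd·sr = cd (luminous flux; sr is dimensionless).
So lm⁻² = cd⁻².
Combining: Sv·lm⁻²·A = (m²·s⁻²) · cd⁻² · A = m²·s⁻²·A·cd⁻².
The exponent of m is 2.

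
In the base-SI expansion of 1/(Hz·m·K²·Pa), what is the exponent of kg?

-1

Hz = 1/s = s⁻¹ (frequency is cycles per second).
So Hz⁻¹ = s.
Pa = N/m² (pressure = force per area),
    = kg·m⁻¹·s⁻².
So Pa⁻¹ = kg⁻¹·m·s².
Combining: Hz⁻¹·m⁻¹·K⁻²·Pa⁻¹ = s · m⁻¹ · K⁻² · (kg⁻¹·m·s²) = kg⁻¹·s³·K⁻².
The exponent of kg is -1.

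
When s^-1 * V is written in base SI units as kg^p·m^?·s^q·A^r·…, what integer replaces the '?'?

V = W/A (potential = power per current),
    = kg·m²·s⁻³·A⁻¹.
Combining: s⁻¹·V = s⁻¹ · (kg·m²·s⁻³·A⁻¹) = kg·m²·s⁻⁴·A⁻¹.
The exponent of m is 2.

2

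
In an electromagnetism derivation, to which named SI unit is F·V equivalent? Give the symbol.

F = C/V (capacitance = charge per voltage),
    = A·s/(kg·m²·s⁻³·A⁻¹) (substituting C and V),
    = kg⁻¹·m⁻²·s⁴·A².
V = W/A (potential = power per current),
    = kg·m²·s⁻³·A⁻¹.
Combining: F·V = (kg⁻¹·m⁻²·s⁴·A²) · (kg·m²·s⁻³·A⁻¹) = s·A.
s·A is the base-SI form of the coulomb.

C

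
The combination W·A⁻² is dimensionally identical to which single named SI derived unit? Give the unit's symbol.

Ω

W = kg·m²·s⁻³.
Combining: W·A⁻² = (kg·m²·s⁻³) · A⁻² = kg·m²·s⁻³·A⁻².
kg·m²·s⁻³·A⁻² is the base-SI form of the ohm.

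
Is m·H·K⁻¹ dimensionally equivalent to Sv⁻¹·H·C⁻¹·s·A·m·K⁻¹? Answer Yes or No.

Left side:
  H = kg·m²·s⁻²·A⁻².
  Combining: m·H·K⁻¹ = m · (kg·m²·s⁻²·A⁻²) · K⁻¹ = kg·m³·s⁻²·A⁻²·K⁻¹.
Right side:
  Sv = m²·s⁻².
  So Sv⁻¹ = m⁻²·s².
  H = kg·m²·s⁻²·A⁻².
  C = s·A.
  So C⁻¹ = s⁻¹·A⁻¹.
  Combining: Sv⁻¹·H·C⁻¹·s·A·m·K⁻¹ = (m⁻²·s²) · (kg·m²·s⁻²·A⁻²) · (s⁻¹·A⁻¹) · s · A · m · K⁻¹ = kg·m·A⁻²·K⁻¹.
Left is kg·m³·s⁻²·A⁻²·K⁻¹; right is kg·m·A⁻²·K⁻¹ — different.

No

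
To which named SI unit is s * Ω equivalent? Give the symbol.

Ω = V/A (resistance = voltage per current),
    = kg·m²·s⁻³·A⁻².
Combining: s·Ω = s · (kg·m²·s⁻³·A⁻²) = kg·m²·s⁻²·A⁻².
kg·m²·s⁻²·A⁻² is the base-SI form of the henry.

H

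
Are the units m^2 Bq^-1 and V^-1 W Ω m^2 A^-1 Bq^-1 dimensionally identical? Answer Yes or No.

No

Left side:
  Bq = 1/s = s⁻¹ (activity is decays per second).
  So Bq⁻¹ = s.
  Combining: m²·Bq⁻¹ = m² · s = m²·s.
Right side:
  V = W/A (potential = power per current),
      = kg·m²·s⁻³·A⁻¹.
  So V⁻¹ = kg⁻¹·m⁻²·s³·A.
  W = J/s (power = energy per time),
      = kg·m²·s⁻³.
  Ω = V/A (resistance = voltage per current),
      = kg·m²·s⁻³·A⁻².
  Bq = 1/s = s⁻¹ (activity is decays per second).
  So Bq⁻¹ = s.
  Combining: V⁻¹·W·Ω·m²·A⁻¹·Bq⁻¹ = (kg⁻¹·m⁻²·s³·A) · (kg·m²·s⁻³) · (kg·m²·s⁻³·A⁻²) · m² · A⁻¹ · s = kg·m⁴·s⁻²·A⁻².
Left is m²·s; right is kg·m⁴·s⁻²·A⁻² — different.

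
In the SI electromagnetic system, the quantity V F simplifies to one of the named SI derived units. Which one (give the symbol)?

V = kg·m²·s⁻³·A⁻¹.
F = kg⁻¹·m⁻²·s⁴·A².
Combining: V·F = (kg·m²·s⁻³·A⁻¹) · (kg⁻¹·m⁻²·s⁴·A²) = s·A.
s·A is the base-SI form of the coulomb.

C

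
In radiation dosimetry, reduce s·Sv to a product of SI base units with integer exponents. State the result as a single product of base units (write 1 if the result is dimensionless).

Sv = J/kg (equivalent dose = energy per mass),
    = m²·s⁻².
Combining: s·Sv = s · (m²·s⁻²) = m²·s⁻¹.

m²·s⁻¹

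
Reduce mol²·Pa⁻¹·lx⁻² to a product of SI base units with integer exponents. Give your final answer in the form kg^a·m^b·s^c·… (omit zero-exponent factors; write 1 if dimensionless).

kg⁻¹·m⁵·s²·mol²·cd⁻²

Pa = N/m² (pressure = force per area),
    = kg·m⁻¹·s⁻².
So Pa⁻¹ = kg⁻¹·m·s².
lx = lm/m² (illuminance = luminous flux per area),
    = m⁻²·cd.
So lx⁻² = m⁴·cd⁻².
Combining: mol²·Pa⁻¹·lx⁻² = mol² · (kg⁻¹·m·s²) · (m⁴·cd⁻²) = kg⁻¹·m⁵·s²·mol²·cd⁻².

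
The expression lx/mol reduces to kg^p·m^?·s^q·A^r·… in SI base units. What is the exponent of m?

-2

lx = lm/m² (illuminance = luminous flux per area),
    = m⁻²·cd.
Combining: mol⁻¹·lx = mol⁻¹ · (m⁻²·cd) = m⁻²·mol⁻¹·cd.
The exponent of m is -2.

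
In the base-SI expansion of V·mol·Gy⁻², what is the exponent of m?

-2

V = kg·m²·s⁻³·A⁻¹.
Gy = m²·s⁻².
So Gy⁻² = m⁻⁴·s⁴.
Combining: V·mol·Gy⁻² = (kg·m²·s⁻³·A⁻¹) · mol · (m⁻⁴·s⁴) = kg·m⁻²·s·A⁻¹·mol.
The exponent of m is -2.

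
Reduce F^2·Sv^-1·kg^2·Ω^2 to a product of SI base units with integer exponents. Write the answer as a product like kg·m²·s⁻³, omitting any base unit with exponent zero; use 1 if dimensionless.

F = kg⁻¹·m⁻²·s⁴·A².
So F² = kg⁻²·m⁻⁴·s⁸·A⁴.
Sv = m²·s⁻².
So Sv⁻¹ = m⁻²·s².
Ω = kg·m²·s⁻³·A⁻².
So Ω² = kg²·m⁴·s⁻⁶·A⁻⁴.
Combining: F²·Sv⁻¹·kg²·Ω² = (kg⁻²·m⁻⁴·s⁸·A⁴) · (m⁻²·s²) · kg² · (kg²·m⁴·s⁻⁶·A⁻⁴) = kg²·m⁻²·s⁴.

kg²·m⁻²·s⁴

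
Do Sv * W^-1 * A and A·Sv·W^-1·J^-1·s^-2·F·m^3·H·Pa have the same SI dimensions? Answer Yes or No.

Left side:
  Sv = m²·s⁻².
  W = kg·m²·s⁻³.
  So W⁻¹ = kg⁻¹·m⁻²·s³.
  Combining: Sv·W⁻¹·A = (m²·s⁻²) · (kg⁻¹·m⁻²·s³) · A = kg⁻¹·s·A.
Right side:
  Sv = J/kg (equivalent dose = energy per mass),
      = m²·s⁻².
  W = J/s (power = energy per time),
      = kg·m²·s⁻³.
  So W⁻¹ = kg⁻¹·m⁻²·s³.
  J = N·m (work = force × distance),
      = kg·m²·s⁻².
  So J⁻¹ = kg⁻¹·m⁻²·s².
  F = C/V (capacitance = charge per voltage),
      = A·s/(kg·m²·s⁻³·A⁻¹) (substituting C and V),
      = kg⁻¹·m⁻²·s⁴·A².
  H = Wb/A (inductance = flux per current),
      = kg·m²·s⁻²·A⁻².
  Pa = N/m² (pressure = force per area),
      = kg·m⁻¹·s⁻².
  Combining: A·Sv·W⁻¹·J⁻¹·s⁻²·F·m³·H·Pa = A · (m²·s⁻²) · (kg⁻¹·m⁻²·s³) · (kg⁻¹·m⁻²·s²) · s⁻² · (kg⁻¹·m⁻²·s⁴·A²) · m³ · (kg·m²·s⁻²·A⁻²) · (kg·m⁻¹·s⁻²) = kg⁻¹·s·A.
Both reduce to kg⁻¹·s·A.

Yes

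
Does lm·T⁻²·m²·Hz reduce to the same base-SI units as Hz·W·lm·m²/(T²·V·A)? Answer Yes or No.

Yes

Left side:
  lm = cd.
  T = kg·s⁻²·A⁻¹.
  So T⁻² = kg⁻²·s⁴·A².
  Hz = s⁻¹.
  Combining: lm·T⁻²·m²·Hz = cd · (kg⁻²·s⁴·A²) · m² · s⁻¹ = kg⁻²·m²·s³·A²·cd.
Right side:
  Hz = 1/s = s⁻¹ (frequency is cycles per second).
  T = Wb/m² (flux density = flux per area),
      = kg·s⁻²·A⁻¹.
  So T⁻² = kg⁻²·s⁴·A².
  W = J/s (power = energy per time),
      = kg·m²·s⁻³.
  lm = cd·sr = cd (luminous flux; sr is dimensionless).
  V = W/A (potential = power per current),
      = kg·m²·s⁻³·A⁻¹.
  So V⁻¹ = kg⁻¹·m⁻²·s³·A.
  Combining: Hz·T⁻²·W·lm·m²·V⁻¹·A⁻¹ = s⁻¹ · (kg⁻²·s⁴·A²) · (kg·m²·s⁻³) · cd · m² · (kg⁻¹·m⁻²·s³·A) · A⁻¹ = kg⁻²·m²·s³·A²·cd.
Both reduce to kg⁻²·m²·s³·A²·cd.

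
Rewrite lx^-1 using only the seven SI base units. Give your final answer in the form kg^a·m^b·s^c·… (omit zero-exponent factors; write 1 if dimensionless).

lx = lm/m² (illuminance = luminous flux per area),
    = m⁻²·cd.
So lx⁻¹ = m²·cd⁻¹.

m²·cd⁻¹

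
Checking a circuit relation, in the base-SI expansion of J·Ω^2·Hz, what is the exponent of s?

-9

J = N·m (work = force × distance),
    = kg·m²·s⁻².
Ω = V/A (resistance = voltage per current),
    = kg·m²·s⁻³·A⁻².
So Ω² = kg²·m⁴·s⁻⁶·A⁻⁴.
Hz = 1/s = s⁻¹ (frequency is cycles per second).
Combining: J·Ω²·Hz = (kg·m²·s⁻²) · (kg²·m⁴·s⁻⁶·A⁻⁴) · s⁻¹ = kg³·m⁶·s⁻⁹·A⁻⁴.
The exponent of s is -9.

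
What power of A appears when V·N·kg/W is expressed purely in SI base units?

-1

V = W/A (potential = power per current),
    = kg·m²·s⁻³·A⁻¹.
N = kg·m/s² = kg·m·s⁻² (force = mass × acceleration).
W = J/s (power = energy per time),
    = kg·m²·s⁻³.
So W⁻¹ = kg⁻¹·m⁻²·s³.
Combining: V·N·kg·W⁻¹ = (kg·m²·s⁻³·A⁻¹) · (kg·m·s⁻²) · kg · (kg⁻¹·m⁻²·s³) = kg²·m·s⁻²·A⁻¹.
The exponent of A is -1.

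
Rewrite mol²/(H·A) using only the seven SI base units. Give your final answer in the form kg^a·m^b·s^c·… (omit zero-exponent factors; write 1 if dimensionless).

H = kg·m²·s⁻²·A⁻².
So H⁻¹ = kg⁻¹·m⁻²·s²·A².
Combining: H⁻¹·A⁻¹·mol² = (kg⁻¹·m⁻²·s²·A²) · A⁻¹ · mol² = kg⁻¹·m⁻²·s²·A·mol².

kg⁻¹·m⁻²·s²·A·mol²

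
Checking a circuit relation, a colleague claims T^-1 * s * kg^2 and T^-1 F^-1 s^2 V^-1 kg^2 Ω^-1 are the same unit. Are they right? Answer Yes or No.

No

Left side:
  T = kg·s⁻²·A⁻¹.
  So T⁻¹ = kg⁻¹·s²·A.
  Combining: T⁻¹·s·kg² = (kg⁻¹·s²·A) · s · kg² = kg·s³·A.
Right side:
  T = Wb/m² (flux density = flux per area),
      = kg·s⁻²·A⁻¹.
  So T⁻¹ = kg⁻¹·s²·A.
  F = C/V (capacitance = charge per voltage),
      = A·s/(kg·m²·s⁻³·A⁻¹) (substituting C and V),
      = kg⁻¹·m⁻²·s⁴·A².
  So F⁻¹ = kg·m²·s⁻⁴·A⁻².
  V = W/A (potential = power per current),
      = kg·m²·s⁻³·A⁻¹.
  So V⁻¹ = kg⁻¹·m⁻²·s³·A.
  Ω = V/A (resistance = voltage per current),
      = kg·m²·s⁻³·A⁻².
  So Ω⁻¹ = kg⁻¹·m⁻²·s³·A².
  Combining: T⁻¹·F⁻¹·s²·V⁻¹·kg²·Ω⁻¹ = (kg⁻¹·s²·A) · (kg·m²·s⁻⁴·A⁻²) · s² · (kg⁻¹·m⁻²·s³·A) · kg² · (kg⁻¹·m⁻²·s³·A²) = m⁻²·s⁶·A².
Left is kg·s³·A; right is m⁻²·s⁶·A² — different.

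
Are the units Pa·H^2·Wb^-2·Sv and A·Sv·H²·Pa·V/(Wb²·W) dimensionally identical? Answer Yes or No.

Yes

Left side:
  Pa = N/m² (pressure = force per area),
      = kg·m⁻¹·s⁻².
  H = Wb/A (inductance = flux per current),
      = kg·m²·s⁻²·A⁻².
  So H² = kg²·m⁴·s⁻⁴·A⁻⁴.
  Wb = V·s (flux: a volt is a weber per second),
      = kg·m²·s⁻²·A⁻¹.
  So Wb⁻² = kg⁻²·m⁻⁴·s⁴·A².
  Sv = J/kg (equivalent dose = energy per mass),
      = m²·s⁻².
  Combining: Pa·H²·Wb⁻²·Sv = (kg·m⁻¹·s⁻²) · (kg²·m⁴·s⁻⁴·A⁻⁴) · (kg⁻²·m⁻⁴·s⁴·A²) · (m²·s⁻²) = kg·m·s⁻⁴·A⁻².
Right side:
  Wb = kg·m²·s⁻²·A⁻¹.
  So Wb⁻² = kg⁻²·m⁻⁴·s⁴·A².
  Sv = m²·s⁻².
  H = kg·m²·s⁻²·A⁻².
  So H² = kg²·m⁴·s⁻⁴·A⁻⁴.
  Pa = kg·m⁻¹·s⁻².
  V = kg·m²·s⁻³·A⁻¹.
  W = kg·m²·s⁻³.
  So W⁻¹ = kg⁻¹·m⁻²·s³.
  Combining: A·Wb⁻²·Sv·H²·Pa·V·W⁻¹ = A · (kg⁻²·m⁻⁴·s⁴·A²) · (m²·s⁻²) · (kg²·m⁴·s⁻⁴·A⁻⁴) · (kg·m⁻¹·s⁻²) · (kg·m²·s⁻³·A⁻¹) · (kg⁻¹·m⁻²·s³) = kg·m·s⁻⁴·A⁻².
Both reduce to kg·m·s⁻⁴·A⁻².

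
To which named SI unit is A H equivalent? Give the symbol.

Wb

H = Wb/A (inductance = flux per current),
    = kg·m²·s⁻²·A⁻².
Combining: A·H = A · (kg·m²·s⁻²·A⁻²) = kg·m²·s⁻²·A⁻¹.
kg·m²·s⁻²·A⁻¹ is the base-SI form of the weber.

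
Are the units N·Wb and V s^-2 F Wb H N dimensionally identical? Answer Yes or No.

Left side:
  N = kg·m/s² = kg·m·s⁻² (force = mass × acceleration).
  Wb = V·s (flux: a volt is a weber per second),
      = kg·m²·s⁻²·A⁻¹.
  Combining: N·Wb = (kg·m·s⁻²) · (kg·m²·s⁻²·A⁻¹) = kg²·m³·s⁻⁴·A⁻¹.
Right side:
  V = W/A (potential = power per current),
      = kg·m²·s⁻³·A⁻¹.
  F = C/V (capacitance = charge per voltage),
      = A·s/(kg·m²·s⁻³·A⁻¹) (substituting C and V),
      = kg⁻¹·m⁻²·s⁴·A².
  Wb = V·s (flux: a volt is a weber per second),
      = kg·m²·s⁻²·A⁻¹.
  H = Wb/A (inductance = flux per current),
      = kg·m²·s⁻²·A⁻².
  N = kg·m/s² = kg·m·s⁻² (force = mass × acceleration).
  Combining: V·s⁻²·F·Wb·H·N = (kg·m²·s⁻³·A⁻¹) · s⁻² · (kg⁻¹·m⁻²·s⁴·A²) · (kg·m²·s⁻²·A⁻¹) · (kg·m²·s⁻²·A⁻²) · (kg·m·s⁻²) = kg³·m⁵·s⁻⁷·A⁻².
Left is kg²·m³·s⁻⁴·A⁻¹; right is kg³·m⁵·s⁻⁷·A⁻² — different.

No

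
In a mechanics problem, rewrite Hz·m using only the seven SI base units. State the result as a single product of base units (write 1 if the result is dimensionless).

m·s⁻¹

Hz = 1/s = s⁻¹ (frequency is cycles per second).
Combining: Hz·m = s⁻¹ · m = m·s⁻¹.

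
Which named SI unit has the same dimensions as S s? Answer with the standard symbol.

S = 1/Ω (conductance is reciprocal resistance),
    = kg⁻¹·m⁻²·s³·A².
Combining: S·s = (kg⁻¹·m⁻²·s³·A²) · s = kg⁻¹·m⁻²·s⁴·A².
kg⁻¹·m⁻²·s⁴·A² is the base-SI form of the farad.

F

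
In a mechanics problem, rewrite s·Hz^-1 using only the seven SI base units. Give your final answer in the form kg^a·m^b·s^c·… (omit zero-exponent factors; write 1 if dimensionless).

Hz = s⁻¹.
So Hz⁻¹ = s.
Combining: s·Hz⁻¹ = s · s = s².

s²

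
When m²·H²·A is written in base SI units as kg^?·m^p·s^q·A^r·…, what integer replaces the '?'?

H = Wb/A (inductance = flux per current),
    = kg·m²·s⁻²·A⁻².
So H² = kg²·m⁴·s⁻⁴·A⁻⁴.
Combining: m²·H²·A = m² · (kg²·m⁴·s⁻⁴·A⁻⁴) · A = kg²·m⁶·s⁻⁴·A⁻³.
The exponent of kg is 2.

2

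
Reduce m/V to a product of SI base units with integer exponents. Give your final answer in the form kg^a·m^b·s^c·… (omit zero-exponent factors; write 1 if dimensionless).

kg⁻¹·m⁻¹·s³·A

V = W/A (potential = power per current),
    = kg·m²·s⁻³·A⁻¹.
So V⁻¹ = kg⁻¹·m⁻²·s³·A.
Combining: m·V⁻¹ = m · (kg⁻¹·m⁻²·s³·A) = kg⁻¹·m⁻¹·s³·A.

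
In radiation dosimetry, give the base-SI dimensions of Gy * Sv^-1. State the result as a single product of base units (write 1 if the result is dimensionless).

Gy = J/kg (absorbed dose = energy per mass),
    = m²·s⁻².
Sv = J/kg (equivalent dose = energy per mass),
    = m²·s⁻².
So Sv⁻¹ = m⁻²·s².
Combining: Gy·Sv⁻¹ = (m²·s⁻²) · (m⁻²·s²) = 1.

1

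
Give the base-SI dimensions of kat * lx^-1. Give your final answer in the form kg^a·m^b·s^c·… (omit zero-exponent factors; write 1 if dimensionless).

m²·s⁻¹·mol·cd⁻¹

kat = s⁻¹·mol.
lx = m⁻²·cd.
So lx⁻¹ = m²·cd⁻¹.
Combining: kat·lx⁻¹ = (s⁻¹·mol) · (m²·cd⁻¹) = m²·s⁻¹·mol·cd⁻¹.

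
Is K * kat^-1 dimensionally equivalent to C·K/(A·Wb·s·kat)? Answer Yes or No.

Left side:
  kat = mol/s = s⁻¹·mol (catalytic activity).
  So kat⁻¹ = s·mol⁻¹.
  Combining: K·kat⁻¹ = K · (s·mol⁻¹) = s·K·mol⁻¹.
Right side:
  C = s·A.
  Wb = kg·m²·s⁻²·A⁻¹.
  So Wb⁻¹ = kg⁻¹·m⁻²·s²·A.
  kat = s⁻¹·mol.
  So kat⁻¹ = s·mol⁻¹.
  Combining: C·A⁻¹·Wb⁻¹·s⁻¹·kat⁻¹·K = (s·A) · A⁻¹ · (kg⁻¹·m⁻²·s²·A) · s⁻¹ · (s·mol⁻¹) · K = kg⁻¹·m⁻²·s³·A·K·mol⁻¹.
Left is s·K·mol⁻¹; right is kg⁻¹·m⁻²·s³·A·K·mol⁻¹ — different.

No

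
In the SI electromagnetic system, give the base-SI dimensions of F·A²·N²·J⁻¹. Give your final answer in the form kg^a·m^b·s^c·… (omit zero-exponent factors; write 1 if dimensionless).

F = C/V (capacitance = charge per voltage),
    = A·s/(kg·m²·s⁻³·A⁻¹) (substituting C and V),
    = kg⁻¹·m⁻²·s⁴·A².
N = kg·m/s² = kg·m·s⁻² (force = mass × acceleration).
So N² = kg²·m²·s⁻⁴.
J = N·m (work = force × distance),
    = kg·m²·s⁻².
So J⁻¹ = kg⁻¹·m⁻²·s².
Combining: F·A²·N²·J⁻¹ = (kg⁻¹·m⁻²·s⁴·A²) · A² · (kg²·m²·s⁻⁴) · (kg⁻¹·m⁻²·s²) = m⁻²·s²·A⁴.

m⁻²·s²·A⁴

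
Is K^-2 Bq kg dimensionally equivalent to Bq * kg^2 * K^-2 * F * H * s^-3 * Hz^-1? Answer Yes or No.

No

Left side:
  Bq = s⁻¹.
  Combining: K⁻²·Bq·kg = K⁻² · s⁻¹ · kg = kg·s⁻¹·K⁻².
Right side:
  Bq = s⁻¹.
  F = kg⁻¹·m⁻²·s⁴·A².
  H = kg·m²·s⁻²·A⁻².
  Hz = s⁻¹.
  So Hz⁻¹ = s.
  Combining: Bq·kg²·K⁻²·F·H·s⁻³·Hz⁻¹ = s⁻¹ · kg² · K⁻² · (kg⁻¹·m⁻²·s⁴·A²) · (kg·m²·s⁻²·A⁻²) · s⁻³ · s = kg²·s⁻¹·K⁻².
Left is kg·s⁻¹·K⁻²; right is kg²·s⁻¹·K⁻² — different.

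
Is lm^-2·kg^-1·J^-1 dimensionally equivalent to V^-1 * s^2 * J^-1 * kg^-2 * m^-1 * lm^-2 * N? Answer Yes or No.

No

Left side:
  lm = cd·sr = cd (luminous flux; sr is dimensionless).
  So lm⁻² = cd⁻².
  J = N·m (work = force × distance),
      = kg·m²·s⁻².
  So J⁻¹ = kg⁻¹·m⁻²·s².
  Combining: lm⁻²·kg⁻¹·J⁻¹ = cd⁻² · kg⁻¹ · (kg⁻¹·m⁻²·s²) = kg⁻²·m⁻²·s²·cd⁻².
Right side:
  V = kg·m²·s⁻³·A⁻¹.
  So V⁻¹ = kg⁻¹·m⁻²·s³·A.
  J = kg·m²·s⁻².
  So J⁻¹ = kg⁻¹·m⁻²·s².
  lm = cd.
  So lm⁻² = cd⁻².
  N = kg·m·s⁻².
  Combining: V⁻¹·s²·J⁻¹·kg⁻²·m⁻¹·lm⁻²·N = (kg⁻¹·m⁻²·s³·A) · s² · (kg⁻¹·m⁻²·s²) · kg⁻² · m⁻¹ · cd⁻² · (kg·m·s⁻²) = kg⁻³·m⁻⁴·s⁵·A·cd⁻².
Left is kg⁻²·m⁻²·s²·cd⁻²; right is kg⁻³·m⁻⁴·s⁵·A·cd⁻² — different.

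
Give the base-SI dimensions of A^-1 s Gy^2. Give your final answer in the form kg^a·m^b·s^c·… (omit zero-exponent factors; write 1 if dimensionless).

Gy = J/kg (absorbed dose = energy per mass),
    = m²·s⁻².
So Gy² = m⁴·s⁻⁴.
Combining: A⁻¹·s·Gy² = A⁻¹ · s · (m⁴·s⁻⁴) = m⁴·s⁻³·A⁻¹.

m⁴·s⁻³·A⁻¹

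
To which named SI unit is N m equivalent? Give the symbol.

N = kg·m/s² = kg·m·s⁻² (force = mass × acceleration).
Combining: N·m = (kg·m·s⁻²) · m = kg·m²·s⁻².
kg·m²·s⁻² is the base-SI form of the joule.

J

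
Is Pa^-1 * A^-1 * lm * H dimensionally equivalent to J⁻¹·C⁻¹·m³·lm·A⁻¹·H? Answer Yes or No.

Left side:
  Pa = N/m² (pressure = force per area),
      = kg·m⁻¹·s⁻².
  So Pa⁻¹ = kg⁻¹·m·s².
  lm = cd·sr = cd (luminous flux; sr is dimensionless).
  H = Wb/A (inductance = flux per current),
      = kg·m²·s⁻²·A⁻².
  Combining: Pa⁻¹·A⁻¹·lm·H = (kg⁻¹·m·s²) · A⁻¹ · cd · (kg·m²·s⁻²·A⁻²) = m³·A⁻³·cd.
Right side:
  J = kg·m²·s⁻².
  So J⁻¹ = kg⁻¹·m⁻²·s².
  C = s·A.
  So C⁻¹ = s⁻¹·A⁻¹.
  lm = cd.
  H = kg·m²·s⁻²·A⁻².
  Combining: J⁻¹·C⁻¹·m³·lm·A⁻¹·H = (kg⁻¹·m⁻²·s²) · (s⁻¹·A⁻¹) · m³ · cd · A⁻¹ · (kg·m²·s⁻²·A⁻²) = m³·s⁻¹·A⁻⁴·cd.
Left is m³·A⁻³·cd; right is m³·s⁻¹·A⁻⁴·cd — different.

No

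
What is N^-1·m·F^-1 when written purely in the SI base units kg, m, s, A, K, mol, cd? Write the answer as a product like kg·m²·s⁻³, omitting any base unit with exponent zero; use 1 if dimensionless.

m²·s⁻²·A⁻²

N = kg·m·s⁻².
So N⁻¹ = kg⁻¹·m⁻¹·s².
F = kg⁻¹·m⁻²·s⁴·A².
So F⁻¹ = kg·m²·s⁻⁴·A⁻².
Combining: N⁻¹·m·F⁻¹ = (kg⁻¹·m⁻¹·s²) · m · (kg·m²·s⁻⁴·A⁻²) = m²·s⁻²·A⁻².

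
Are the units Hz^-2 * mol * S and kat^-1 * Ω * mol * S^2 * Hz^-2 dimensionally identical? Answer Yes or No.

Left side:
  Hz = 1/s = s⁻¹ (frequency is cycles per second).
  So Hz⁻² = s².
  S = 1/Ω (conductance is reciprocal resistance),
      = kg⁻¹·m⁻²·s³·A².
  Combining: Hz⁻²·mol·S = s² · mol · (kg⁻¹·m⁻²·s³·A²) = kg⁻¹·m⁻²·s⁵·A²·mol.
Right side:
  kat = mol/s = s⁻¹·mol (catalytic activity).
  So kat⁻¹ = s·mol⁻¹.
  Ω = V/A (resistance = voltage per current),
      = kg·m²·s⁻³·A⁻².
  S = 1/Ω (conductance is reciprocal resistance),
      = kg⁻¹·m⁻²·s³·A².
  So S² = kg⁻²·m⁻⁴·s⁶·A⁴.
  Hz = 1/s = s⁻¹ (frequency is cycles per second).
  So Hz⁻² = s².
  Combining: kat⁻¹·Ω·mol·S²·Hz⁻² = (s·mol⁻¹) · (kg·m²·s⁻³·A⁻²) · mol · (kg⁻²·m⁻⁴·s⁶·A⁴) · s² = kg⁻¹·m⁻²·s⁶·A².
Left is kg⁻¹·m⁻²·s⁵·A²·mol; right is kg⁻¹·m⁻²·s⁶·A² — different.

No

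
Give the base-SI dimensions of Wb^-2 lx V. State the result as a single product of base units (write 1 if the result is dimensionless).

kg⁻¹·m⁻⁴·s·A·cd

Wb = V·s (flux: a volt is a weber per second),
    = kg·m²·s⁻²·A⁻¹.
So Wb⁻² = kg⁻²·m⁻⁴·s⁴·A².
lx = lm/m² (illuminance = luminous flux per area),
    = m⁻²·cd.
V = W/A (potential = power per current),
    = kg·m²·s⁻³·A⁻¹.
Combining: Wb⁻²·lx·V = (kg⁻²·m⁻⁴·s⁴·A²) · (m⁻²·cd) · (kg·m²·s⁻³·A⁻¹) = kg⁻¹·m⁻⁴·s·A·cd.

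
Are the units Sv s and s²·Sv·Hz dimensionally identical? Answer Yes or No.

Yes

Left side:
  Sv = J/kg (equivalent dose = energy per mass),
      = m²·s⁻².
  Combining: Sv·s = (m²·s⁻²) · s = m²·s⁻¹.
Right side:
  Sv = m²·s⁻².
  Hz = s⁻¹.
  Combining: s²·Sv·Hz = s² · (m²·s⁻²) · s⁻¹ = m²·s⁻¹.
Both reduce to m²·s⁻¹.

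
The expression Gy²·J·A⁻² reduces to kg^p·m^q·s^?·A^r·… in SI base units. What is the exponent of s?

-6

Gy = m²·s⁻².
So Gy² = m⁴·s⁻⁴.
J = kg·m²·s⁻².
Combining: Gy²·J·A⁻² = (m⁴·s⁻⁴) · (kg·m²·s⁻²) · A⁻² = kg·m⁶·s⁻⁶·A⁻².
The exponent of s is -6.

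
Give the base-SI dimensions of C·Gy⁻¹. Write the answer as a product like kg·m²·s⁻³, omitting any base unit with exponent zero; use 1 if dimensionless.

C = s·A.
Gy = m²·s⁻².
So Gy⁻¹ = m⁻²·s².
Combining: C·Gy⁻¹ = (s·A) · (m⁻²·s²) = m⁻²·s³·A.

m⁻²·s³·A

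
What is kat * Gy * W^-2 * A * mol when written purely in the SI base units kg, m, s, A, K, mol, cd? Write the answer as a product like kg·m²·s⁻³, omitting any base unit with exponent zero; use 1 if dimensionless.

kat = mol/s = s⁻¹·mol (catalytic activity).
Gy = J/kg (absorbed dose = energy per mass),
    = m²·s⁻².
W = J/s (power = energy per time),
    = kg·m²·s⁻³.
So W⁻² = kg⁻²·m⁻⁴·s⁶.
Combining: kat·Gy·W⁻²·A·mol = (s⁻¹·mol) · (m²·s⁻²) · (kg⁻²·m⁻⁴·s⁶) · A · mol = kg⁻²·m⁻²·s³·A·mol².

kg⁻²·m⁻²·s³·A·mol²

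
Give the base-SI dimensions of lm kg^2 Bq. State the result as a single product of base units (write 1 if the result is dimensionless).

kg²·s⁻¹·cd

lm = cd.
Bq = s⁻¹.
Combining: lm·kg²·Bq = cd · kg² · s⁻¹ = kg²·s⁻¹·cd.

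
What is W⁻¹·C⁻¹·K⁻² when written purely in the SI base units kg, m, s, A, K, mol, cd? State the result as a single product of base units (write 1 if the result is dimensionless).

kg⁻¹·m⁻²·s²·A⁻¹·K⁻²

W = J/s (power = energy per time),
    = kg·m²·s⁻³.
So W⁻¹ = kg⁻¹·m⁻²·s³.
C = A·s = s·A (charge = current × time).
So C⁻¹ = s⁻¹·A⁻¹.
Combining: W⁻¹·C⁻¹·K⁻² = (kg⁻¹·m⁻²·s³) · (s⁻¹·A⁻¹) · K⁻² = kg⁻¹·m⁻²·s²·A⁻¹·K⁻².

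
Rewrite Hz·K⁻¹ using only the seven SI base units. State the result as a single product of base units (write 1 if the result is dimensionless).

s⁻¹·K⁻¹

Hz = 1/s = s⁻¹ (frequency is cycles per second).
Combining: Hz·K⁻¹ = s⁻¹ · K⁻¹ = s⁻¹·K⁻¹.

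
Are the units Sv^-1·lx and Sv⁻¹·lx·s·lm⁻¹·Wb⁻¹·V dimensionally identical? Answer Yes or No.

Left side:
  Sv = m²·s⁻².
  So Sv⁻¹ = m⁻²·s².
  lx = m⁻²·cd.
  Combining: Sv⁻¹·lx = (m⁻²·s²) · (m⁻²·cd) = m⁻⁴·s²·cd.
Right side:
  Sv = J/kg (equivalent dose = energy per mass),
      = m²·s⁻².
  So Sv⁻¹ = m⁻²·s².
  lx = lm/m² (illuminance = luminous flux per area),
      = m⁻²·cd.
  lm = cd·sr = cd (luminous flux; sr is dimensionless).
  So lm⁻¹ = cd⁻¹.
  Wb = V·s (flux: a volt is a weber per second),
      = kg·m²·s⁻²·A⁻¹.
  So Wb⁻¹ = kg⁻¹·m⁻²·s²·A.
  V = W/A (potential = power per current),
      = kg·m²·s⁻³·A⁻¹.
  Combining: Sv⁻¹·lx·s·lm⁻¹·Wb⁻¹·V = (m⁻²·s²) · (m⁻²·cd) · s · cd⁻¹ · (kg⁻¹·m⁻²·s²·A) · (kg·m²·s⁻³·A⁻¹) = m⁻⁴·s².
Left is m⁻⁴·s²·cd; right is m⁻⁴·s² — different.

No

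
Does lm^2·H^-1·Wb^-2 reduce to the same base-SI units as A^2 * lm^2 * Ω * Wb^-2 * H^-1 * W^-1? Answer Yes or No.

Yes

Left side:
  lm = cd·sr = cd (luminous flux; sr is dimensionless).
  So lm² = cd².
  H = Wb/A (inductance = flux per current),
      = kg·m²·s⁻²·A⁻².
  So H⁻¹ = kg⁻¹·m⁻²·s²·A².
  Wb = V·s (flux: a volt is a weber per second),
      = kg·m²·s⁻²·A⁻¹.
  So Wb⁻² = kg⁻²·m⁻⁴·s⁴·A².
  Combining: lm²·H⁻¹·Wb⁻² = cd² · (kg⁻¹·m⁻²·s²·A²) · (kg⁻²·m⁻⁴·s⁴·A²) = kg⁻³·m⁻⁶·s⁶·A⁴·cd².
Right side:
  lm = cd.
  So lm² = cd².
  Ω = kg·m²·s⁻³·A⁻².
  Wb = kg·m²·s⁻²·A⁻¹.
  So Wb⁻² = kg⁻²·m⁻⁴·s⁴·A².
  H = kg·m²·s⁻²·A⁻².
  So H⁻¹ = kg⁻¹·m⁻²·s²·A².
  W = kg·m²·s⁻³.
  So W⁻¹ = kg⁻¹·m⁻²·s³.
  Combining: A²·lm²·Ω·Wb⁻²·H⁻¹·W⁻¹ = A² · cd² · (kg·m²·s⁻³·A⁻²) · (kg⁻²·m⁻⁴·s⁴·A²) · (kg⁻¹·m⁻²·s²·A²) · (kg⁻¹·m⁻²·s³) = kg⁻³·m⁻⁶·s⁶·A⁴·cd².
Both reduce to kg⁻³·m⁻⁶·s⁶·A⁴·cd².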